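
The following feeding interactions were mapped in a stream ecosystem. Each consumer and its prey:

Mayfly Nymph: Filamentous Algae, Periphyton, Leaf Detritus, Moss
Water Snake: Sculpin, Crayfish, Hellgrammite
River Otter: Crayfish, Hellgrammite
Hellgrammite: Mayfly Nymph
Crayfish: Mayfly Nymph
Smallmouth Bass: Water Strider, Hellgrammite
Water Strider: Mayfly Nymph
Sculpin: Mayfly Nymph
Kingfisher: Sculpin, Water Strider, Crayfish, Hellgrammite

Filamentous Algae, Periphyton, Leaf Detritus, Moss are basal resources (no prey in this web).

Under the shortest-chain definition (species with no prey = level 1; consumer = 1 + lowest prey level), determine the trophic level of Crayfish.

Trophic level 3

Filamentous Algae has no prey (basal) → level 1.
Mayfly Nymph eats Filamentous Algae → level 2.
Crayfish eats Mayfly Nymph → level 3.
No prey of Crayfish is below level 2, so 3 is the minimum.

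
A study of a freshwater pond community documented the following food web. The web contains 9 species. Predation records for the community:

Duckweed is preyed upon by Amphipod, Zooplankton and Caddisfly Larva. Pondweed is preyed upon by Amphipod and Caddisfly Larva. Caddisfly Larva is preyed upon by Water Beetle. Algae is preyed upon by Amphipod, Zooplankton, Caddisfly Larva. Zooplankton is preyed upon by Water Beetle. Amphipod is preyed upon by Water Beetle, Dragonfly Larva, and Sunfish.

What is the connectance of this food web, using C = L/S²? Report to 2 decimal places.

The web has S = 9 species and L = 13 feeding links.
C = L / S² = 13 / 81 = 0.1605 ≈ 0.16.

C = 0.16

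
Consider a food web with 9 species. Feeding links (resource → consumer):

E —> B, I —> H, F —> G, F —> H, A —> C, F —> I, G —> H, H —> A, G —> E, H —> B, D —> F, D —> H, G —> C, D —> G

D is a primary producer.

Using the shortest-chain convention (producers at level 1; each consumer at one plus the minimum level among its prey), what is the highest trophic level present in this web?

3

Producers (level 1): D.
Following each consumer down to its lowest-level prey: D → H → A (levels 1 through 3).
All prey of A (H 2) are at level 2 or above, so A is at level 1 + 2 = 3.
Every consumer has at least one prey at level 2 or below, so none exceeds level 3.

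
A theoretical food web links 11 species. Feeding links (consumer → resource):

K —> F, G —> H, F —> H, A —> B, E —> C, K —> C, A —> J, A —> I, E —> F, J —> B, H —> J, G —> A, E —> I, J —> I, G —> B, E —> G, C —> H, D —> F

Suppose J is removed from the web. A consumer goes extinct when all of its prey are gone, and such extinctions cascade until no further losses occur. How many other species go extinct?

Remove J.
Round 1: H (all prey gone) → extinct.
Round 2: C (all prey gone), F (all prey gone) → extinct.
Round 3: D (all prey gone), K (all prey gone) → extinct.
No further losses. Total secondary extinctions: 5.

5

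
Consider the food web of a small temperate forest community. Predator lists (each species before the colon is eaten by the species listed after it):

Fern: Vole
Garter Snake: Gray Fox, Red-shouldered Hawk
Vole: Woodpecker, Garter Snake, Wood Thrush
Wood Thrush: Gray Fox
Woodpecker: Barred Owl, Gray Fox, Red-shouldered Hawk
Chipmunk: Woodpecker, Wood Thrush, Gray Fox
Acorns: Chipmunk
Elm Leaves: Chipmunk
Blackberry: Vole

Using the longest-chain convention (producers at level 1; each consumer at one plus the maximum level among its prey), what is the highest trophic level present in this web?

Producers (level 1): Elm Leaves, Acorns, Blackberry, Fern.
Blackberry → Vole → Woodpecker → Barred Owl gives Barred Owl level 4.
No species has a prey at level 4, so no species reaches level 5.

4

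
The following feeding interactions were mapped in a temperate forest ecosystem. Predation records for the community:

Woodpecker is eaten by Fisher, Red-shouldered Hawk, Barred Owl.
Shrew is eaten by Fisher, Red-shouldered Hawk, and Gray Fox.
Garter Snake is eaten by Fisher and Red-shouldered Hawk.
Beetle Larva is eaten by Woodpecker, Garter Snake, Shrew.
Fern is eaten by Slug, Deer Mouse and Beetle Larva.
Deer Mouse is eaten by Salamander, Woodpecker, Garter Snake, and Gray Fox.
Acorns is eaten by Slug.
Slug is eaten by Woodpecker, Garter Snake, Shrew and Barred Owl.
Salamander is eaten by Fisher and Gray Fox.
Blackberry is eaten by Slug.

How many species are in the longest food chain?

One longest chain: Fern → Deer Mouse → Salamander → Gray Fox.
It has 4 species and 3 links.

4 species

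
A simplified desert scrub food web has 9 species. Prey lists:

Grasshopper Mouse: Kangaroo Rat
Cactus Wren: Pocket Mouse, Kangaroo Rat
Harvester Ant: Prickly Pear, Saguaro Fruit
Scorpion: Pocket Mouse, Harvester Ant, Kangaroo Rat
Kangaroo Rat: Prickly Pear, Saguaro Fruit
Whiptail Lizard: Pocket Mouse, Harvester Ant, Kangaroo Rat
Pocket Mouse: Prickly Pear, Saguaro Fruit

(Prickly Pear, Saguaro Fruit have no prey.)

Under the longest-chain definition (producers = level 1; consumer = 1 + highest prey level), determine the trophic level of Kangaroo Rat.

Prickly Pear is a producer → level 1.
Kangaroo Rat eats Prickly Pear (level 1); other prey at levels: Saguaro Fruit 1 → level 2.

Trophic level 2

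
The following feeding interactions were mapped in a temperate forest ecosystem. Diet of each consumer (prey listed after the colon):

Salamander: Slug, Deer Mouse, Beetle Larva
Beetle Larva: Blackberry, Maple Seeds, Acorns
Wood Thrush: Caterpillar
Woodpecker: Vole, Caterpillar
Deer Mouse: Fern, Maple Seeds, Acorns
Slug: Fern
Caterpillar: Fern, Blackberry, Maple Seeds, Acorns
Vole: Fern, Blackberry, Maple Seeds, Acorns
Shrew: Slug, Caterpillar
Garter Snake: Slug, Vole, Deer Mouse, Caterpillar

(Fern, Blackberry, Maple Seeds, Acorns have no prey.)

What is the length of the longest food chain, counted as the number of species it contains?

One longest chain: Fern → Vole → Woodpecker.
It has 3 species and 2 links.

3 species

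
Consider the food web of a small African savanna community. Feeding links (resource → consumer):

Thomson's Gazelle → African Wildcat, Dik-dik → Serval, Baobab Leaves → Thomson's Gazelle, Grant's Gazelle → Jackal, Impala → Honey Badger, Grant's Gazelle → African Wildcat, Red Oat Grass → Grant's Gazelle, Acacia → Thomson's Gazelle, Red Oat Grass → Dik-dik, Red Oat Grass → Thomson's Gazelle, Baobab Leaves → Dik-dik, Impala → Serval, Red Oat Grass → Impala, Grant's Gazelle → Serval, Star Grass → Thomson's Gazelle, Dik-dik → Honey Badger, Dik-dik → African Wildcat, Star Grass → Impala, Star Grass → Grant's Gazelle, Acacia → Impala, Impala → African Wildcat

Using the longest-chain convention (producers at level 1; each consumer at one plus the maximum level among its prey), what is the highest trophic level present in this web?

3

Producers (level 1): Acacia, Red Oat Grass, Star Grass, Baobab Leaves.
Red Oat Grass → Grant's Gazelle → Jackal gives Jackal level 3.
No species has a prey at level 3, so no species reaches level 4.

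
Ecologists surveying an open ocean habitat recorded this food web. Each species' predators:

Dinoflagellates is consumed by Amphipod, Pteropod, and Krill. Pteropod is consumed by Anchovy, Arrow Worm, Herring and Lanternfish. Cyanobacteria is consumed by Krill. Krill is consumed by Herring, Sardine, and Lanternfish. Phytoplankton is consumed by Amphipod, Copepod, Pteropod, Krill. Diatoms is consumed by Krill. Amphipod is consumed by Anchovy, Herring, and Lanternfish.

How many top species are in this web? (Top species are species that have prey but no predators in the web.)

Top species (has prey, but nothing eats it): Copepod, Arrow Worm, Sardine, Herring, Lanternfish, Anchovy.
Count: 6.

6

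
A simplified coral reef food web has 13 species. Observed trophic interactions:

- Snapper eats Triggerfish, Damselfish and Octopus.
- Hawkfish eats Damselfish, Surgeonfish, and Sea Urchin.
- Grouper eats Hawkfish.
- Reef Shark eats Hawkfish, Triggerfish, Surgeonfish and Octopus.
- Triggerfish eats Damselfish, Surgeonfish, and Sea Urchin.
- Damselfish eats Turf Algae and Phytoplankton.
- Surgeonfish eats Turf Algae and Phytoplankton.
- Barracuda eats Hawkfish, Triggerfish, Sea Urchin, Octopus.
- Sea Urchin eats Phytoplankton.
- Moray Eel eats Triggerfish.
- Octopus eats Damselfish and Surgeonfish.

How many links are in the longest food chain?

3 links

One longest chain: Phytoplankton → Surgeonfish → Hawkfish → Reef Shark.
It has 4 species and 3 links.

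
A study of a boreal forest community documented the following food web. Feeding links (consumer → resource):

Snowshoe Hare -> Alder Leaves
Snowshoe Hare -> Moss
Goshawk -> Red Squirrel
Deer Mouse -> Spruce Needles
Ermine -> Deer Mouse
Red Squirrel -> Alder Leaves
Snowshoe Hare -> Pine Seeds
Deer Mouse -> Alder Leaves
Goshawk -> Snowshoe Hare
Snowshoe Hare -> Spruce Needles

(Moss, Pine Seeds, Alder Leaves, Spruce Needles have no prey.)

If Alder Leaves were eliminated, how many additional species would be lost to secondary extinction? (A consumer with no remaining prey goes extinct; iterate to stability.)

1

Remove Alder Leaves.
Round 1: Red Squirrel (all prey gone) → extinct.
No further losses. Total secondary extinctions: 1.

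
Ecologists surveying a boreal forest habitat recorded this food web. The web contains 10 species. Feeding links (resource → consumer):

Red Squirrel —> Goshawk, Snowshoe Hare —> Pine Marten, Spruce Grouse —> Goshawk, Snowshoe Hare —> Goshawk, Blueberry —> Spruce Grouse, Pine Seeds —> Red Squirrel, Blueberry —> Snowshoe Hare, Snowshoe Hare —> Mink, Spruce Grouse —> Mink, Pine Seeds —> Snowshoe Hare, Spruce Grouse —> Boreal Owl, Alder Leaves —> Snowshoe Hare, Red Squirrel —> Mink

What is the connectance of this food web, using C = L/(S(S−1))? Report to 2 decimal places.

The web has S = 10 species and L = 13 feeding links.
C = L / (S(S−1)) = 13 / 90 = 0.1444 ≈ 0.14.

C = 0.14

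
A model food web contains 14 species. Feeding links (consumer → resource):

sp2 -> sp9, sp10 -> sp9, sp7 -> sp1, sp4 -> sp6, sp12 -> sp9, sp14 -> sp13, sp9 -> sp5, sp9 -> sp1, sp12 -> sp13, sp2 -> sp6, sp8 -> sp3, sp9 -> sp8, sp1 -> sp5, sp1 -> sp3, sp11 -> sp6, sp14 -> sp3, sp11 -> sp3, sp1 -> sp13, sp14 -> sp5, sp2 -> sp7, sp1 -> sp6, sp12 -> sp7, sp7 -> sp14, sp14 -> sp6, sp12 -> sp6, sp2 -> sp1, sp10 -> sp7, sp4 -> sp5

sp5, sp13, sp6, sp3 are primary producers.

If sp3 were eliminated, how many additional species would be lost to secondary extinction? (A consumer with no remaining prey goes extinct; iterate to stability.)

Remove sp3.
Round 1: sp8 (all prey gone) → extinct.
No further losses. Total secondary extinctions: 1.

1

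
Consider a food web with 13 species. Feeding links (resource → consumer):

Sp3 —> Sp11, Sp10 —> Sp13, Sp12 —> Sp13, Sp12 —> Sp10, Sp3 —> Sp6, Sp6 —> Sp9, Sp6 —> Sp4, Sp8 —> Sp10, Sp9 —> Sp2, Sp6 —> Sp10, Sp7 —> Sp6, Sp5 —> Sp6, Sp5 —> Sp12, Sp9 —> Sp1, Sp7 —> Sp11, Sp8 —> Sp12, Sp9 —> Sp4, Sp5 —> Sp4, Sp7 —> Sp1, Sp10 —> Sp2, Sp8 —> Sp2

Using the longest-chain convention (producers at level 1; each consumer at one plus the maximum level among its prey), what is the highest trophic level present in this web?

4

Producers (level 1): Sp5, Sp3, Sp7, Sp8.
Sp5 → Sp12 → Sp10 → Sp13 gives Sp13 level 4.
No species has a prey at level 4, so no species reaches level 5.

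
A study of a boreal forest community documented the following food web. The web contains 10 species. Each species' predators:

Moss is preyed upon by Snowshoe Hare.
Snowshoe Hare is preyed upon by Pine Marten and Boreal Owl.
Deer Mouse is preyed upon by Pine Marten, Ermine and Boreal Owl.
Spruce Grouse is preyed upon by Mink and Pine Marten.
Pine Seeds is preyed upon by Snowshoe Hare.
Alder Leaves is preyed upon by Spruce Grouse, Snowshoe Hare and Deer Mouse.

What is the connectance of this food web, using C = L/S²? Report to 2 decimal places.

The web has S = 10 species and L = 12 feeding links.
C = L / S² = 12 / 100 = 0.1200 ≈ 0.12.

C = 0.12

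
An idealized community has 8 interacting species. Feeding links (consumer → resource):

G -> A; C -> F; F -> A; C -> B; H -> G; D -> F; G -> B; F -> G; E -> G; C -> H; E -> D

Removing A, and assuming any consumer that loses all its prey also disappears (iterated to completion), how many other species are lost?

Remove A.
Every predator of it retains at least one other prey: G still has B; F still has G.
No consumer loses all prey, so no secondary extinctions occur.

0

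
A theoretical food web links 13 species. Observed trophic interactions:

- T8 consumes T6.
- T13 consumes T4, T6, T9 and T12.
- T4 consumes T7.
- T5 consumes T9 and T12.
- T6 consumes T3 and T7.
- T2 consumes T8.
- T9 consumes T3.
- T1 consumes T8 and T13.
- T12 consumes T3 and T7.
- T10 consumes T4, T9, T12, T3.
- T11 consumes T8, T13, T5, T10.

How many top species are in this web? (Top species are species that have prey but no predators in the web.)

3

Top species (has prey, but nothing eats it): T1, T2, T11.
Count: 3.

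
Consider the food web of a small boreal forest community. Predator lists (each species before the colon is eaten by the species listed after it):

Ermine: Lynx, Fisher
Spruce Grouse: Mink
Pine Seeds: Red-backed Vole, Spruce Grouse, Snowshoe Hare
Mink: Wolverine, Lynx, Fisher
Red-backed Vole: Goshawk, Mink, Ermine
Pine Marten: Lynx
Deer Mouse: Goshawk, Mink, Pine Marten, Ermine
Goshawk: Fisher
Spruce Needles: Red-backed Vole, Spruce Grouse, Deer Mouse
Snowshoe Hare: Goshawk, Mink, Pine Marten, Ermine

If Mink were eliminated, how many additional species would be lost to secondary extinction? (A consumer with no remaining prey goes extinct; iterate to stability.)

Remove Mink.
Round 1: Wolverine (all prey gone) → extinct.
No further losses. Total secondary extinctions: 1.

1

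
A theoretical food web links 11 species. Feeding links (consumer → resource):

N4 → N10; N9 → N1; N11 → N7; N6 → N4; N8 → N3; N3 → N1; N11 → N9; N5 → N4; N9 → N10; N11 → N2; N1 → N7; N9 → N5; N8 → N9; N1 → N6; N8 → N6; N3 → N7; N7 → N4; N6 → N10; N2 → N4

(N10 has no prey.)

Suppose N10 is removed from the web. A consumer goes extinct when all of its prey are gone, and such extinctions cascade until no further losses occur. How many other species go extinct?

Remove N10.
Round 1: N4 (all prey gone) → extinct.
Round 2: N7 (all prey gone), N2 (all prey gone), N6 (all prey gone), N5 (all prey gone) → extinct.
Round 3: N1 (all prey gone) → extinct.
Round 4: N9 (all prey gone), N3 (all prey gone) → extinct.
Round 5: N8 (all prey gone), N11 (all prey gone) → extinct.
No further losses. Total secondary extinctions: 10.

10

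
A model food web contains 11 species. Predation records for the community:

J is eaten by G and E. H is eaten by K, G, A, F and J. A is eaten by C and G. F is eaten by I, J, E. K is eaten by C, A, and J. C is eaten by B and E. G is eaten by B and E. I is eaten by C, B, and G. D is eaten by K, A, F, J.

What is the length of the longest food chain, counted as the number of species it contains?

5 species

One longest chain: H → K → J → G → B.
It has 5 species and 4 links.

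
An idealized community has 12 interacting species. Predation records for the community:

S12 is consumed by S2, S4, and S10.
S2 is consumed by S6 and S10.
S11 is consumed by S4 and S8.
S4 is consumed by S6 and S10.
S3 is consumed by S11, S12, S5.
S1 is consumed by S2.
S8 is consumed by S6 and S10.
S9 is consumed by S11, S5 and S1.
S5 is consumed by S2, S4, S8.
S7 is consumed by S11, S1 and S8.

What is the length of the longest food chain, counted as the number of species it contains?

4 species

One longest chain: S9 → S5 → S4 → S10.
It has 4 species and 3 links.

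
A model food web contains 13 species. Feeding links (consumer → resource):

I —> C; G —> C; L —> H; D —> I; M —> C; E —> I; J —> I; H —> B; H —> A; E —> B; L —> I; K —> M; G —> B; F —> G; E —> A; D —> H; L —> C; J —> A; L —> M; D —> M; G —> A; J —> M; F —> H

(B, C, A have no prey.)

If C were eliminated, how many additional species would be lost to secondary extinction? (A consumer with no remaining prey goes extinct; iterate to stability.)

Remove C.
Round 1: I (all prey gone), M (all prey gone) → extinct.
Round 2: K (all prey gone) → extinct.
No further losses. Total secondary extinctions: 3.

3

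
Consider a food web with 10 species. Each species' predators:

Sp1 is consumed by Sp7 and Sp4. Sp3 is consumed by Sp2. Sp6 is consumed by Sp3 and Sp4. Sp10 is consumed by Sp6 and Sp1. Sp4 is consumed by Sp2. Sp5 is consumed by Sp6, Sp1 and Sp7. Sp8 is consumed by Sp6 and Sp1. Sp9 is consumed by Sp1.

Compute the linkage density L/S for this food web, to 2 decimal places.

There are L = 14 links among S = 10 species.
L/S = 14/10 = 1.4000 ≈ 1.40.

L/S = 1.40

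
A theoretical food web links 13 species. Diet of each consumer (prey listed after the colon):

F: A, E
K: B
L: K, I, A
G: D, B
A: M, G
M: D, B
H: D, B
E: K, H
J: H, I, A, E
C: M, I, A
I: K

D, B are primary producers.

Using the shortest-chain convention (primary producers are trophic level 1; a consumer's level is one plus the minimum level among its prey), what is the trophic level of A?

D is a producer → level 1.
M eats D → level 2.
A eats M → level 3.
No prey of A is below level 2, so 3 is the minimum.

Trophic level 3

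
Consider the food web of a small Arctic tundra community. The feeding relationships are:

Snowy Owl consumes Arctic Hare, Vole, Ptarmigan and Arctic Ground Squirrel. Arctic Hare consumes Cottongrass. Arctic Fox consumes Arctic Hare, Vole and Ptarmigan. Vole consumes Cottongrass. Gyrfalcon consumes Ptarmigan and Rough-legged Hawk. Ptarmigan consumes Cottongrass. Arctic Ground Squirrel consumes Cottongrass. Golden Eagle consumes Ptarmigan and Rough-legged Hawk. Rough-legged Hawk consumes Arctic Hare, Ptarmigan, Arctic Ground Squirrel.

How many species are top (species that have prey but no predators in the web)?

4

Top species (has prey, but nothing eats it): Snowy Owl, Arctic Fox, Golden Eagle, Gyrfalcon.
Count: 4.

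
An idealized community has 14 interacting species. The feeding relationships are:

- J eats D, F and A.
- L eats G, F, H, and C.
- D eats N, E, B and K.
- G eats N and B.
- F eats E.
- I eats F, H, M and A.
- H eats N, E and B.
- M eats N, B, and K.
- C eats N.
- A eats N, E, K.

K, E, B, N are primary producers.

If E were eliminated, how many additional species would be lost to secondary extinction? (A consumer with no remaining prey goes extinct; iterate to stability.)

Remove E.
Round 1: F (all prey gone) → extinct.
No further losses. Total secondary extinctions: 1.

1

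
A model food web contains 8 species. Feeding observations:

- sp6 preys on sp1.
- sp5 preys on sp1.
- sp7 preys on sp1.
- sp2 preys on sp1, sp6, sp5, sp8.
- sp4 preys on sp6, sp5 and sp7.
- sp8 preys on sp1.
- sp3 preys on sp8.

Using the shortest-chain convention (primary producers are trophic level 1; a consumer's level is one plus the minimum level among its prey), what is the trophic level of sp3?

sp1 is a producer → level 1.
sp8 eats sp1 → level 2.
sp3 eats sp8 → level 3.
No prey of sp3 is below level 2, so 3 is the minimum.

Trophic level 3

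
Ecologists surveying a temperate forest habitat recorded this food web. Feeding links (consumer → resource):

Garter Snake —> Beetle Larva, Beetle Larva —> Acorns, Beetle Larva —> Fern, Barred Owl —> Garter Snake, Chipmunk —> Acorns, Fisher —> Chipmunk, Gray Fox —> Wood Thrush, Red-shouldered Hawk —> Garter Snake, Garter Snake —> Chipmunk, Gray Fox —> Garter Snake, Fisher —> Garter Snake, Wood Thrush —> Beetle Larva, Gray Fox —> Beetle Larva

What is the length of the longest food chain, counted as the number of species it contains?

4 species

One longest chain: Acorns → Chipmunk → Garter Snake → Red-shouldered Hawk.
It has 4 species and 3 links.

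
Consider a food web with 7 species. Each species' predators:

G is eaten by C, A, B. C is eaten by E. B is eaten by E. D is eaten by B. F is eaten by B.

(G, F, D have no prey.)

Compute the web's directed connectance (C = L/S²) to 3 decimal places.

C = 0.143

The web has S = 7 species and L = 7 feeding links.
C = L / S² = 7 / 49 = 0.1429 ≈ 0.143.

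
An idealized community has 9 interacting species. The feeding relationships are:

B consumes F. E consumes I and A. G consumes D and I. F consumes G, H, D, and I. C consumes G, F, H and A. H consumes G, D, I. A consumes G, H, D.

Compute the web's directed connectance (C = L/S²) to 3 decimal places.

C = 0.235

The web has S = 9 species and L = 19 feeding links.
C = L / S² = 19 / 81 = 0.2346 ≈ 0.235.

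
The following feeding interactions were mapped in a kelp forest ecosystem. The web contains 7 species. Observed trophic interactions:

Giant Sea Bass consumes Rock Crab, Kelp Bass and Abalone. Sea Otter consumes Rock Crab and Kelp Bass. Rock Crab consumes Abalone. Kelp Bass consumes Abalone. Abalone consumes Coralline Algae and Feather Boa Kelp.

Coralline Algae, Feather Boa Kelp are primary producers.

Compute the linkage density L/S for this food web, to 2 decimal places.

There are L = 9 links among S = 7 species.
L/S = 9/7 = 1.2857 ≈ 1.29.

L/S = 1.29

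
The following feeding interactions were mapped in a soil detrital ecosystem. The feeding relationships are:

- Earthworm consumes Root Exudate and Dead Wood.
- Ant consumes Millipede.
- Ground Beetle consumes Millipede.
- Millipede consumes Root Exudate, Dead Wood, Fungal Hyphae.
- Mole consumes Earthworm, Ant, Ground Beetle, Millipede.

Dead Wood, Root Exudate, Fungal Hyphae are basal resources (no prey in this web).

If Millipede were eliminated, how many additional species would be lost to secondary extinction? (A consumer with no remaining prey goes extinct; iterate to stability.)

Remove Millipede.
Round 1: Ground Beetle (all prey gone), Ant (all prey gone) → extinct.
No further losses. Total secondary extinctions: 2.

2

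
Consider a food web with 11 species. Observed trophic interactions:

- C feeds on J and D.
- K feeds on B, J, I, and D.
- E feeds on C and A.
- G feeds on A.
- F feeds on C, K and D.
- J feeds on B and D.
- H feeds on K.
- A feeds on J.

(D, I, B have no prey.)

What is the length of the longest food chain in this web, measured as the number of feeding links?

One longest chain: D → J → C → F.
It has 4 species and 3 links.

3 links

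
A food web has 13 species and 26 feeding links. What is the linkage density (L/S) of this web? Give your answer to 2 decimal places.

There are L = 26 links among S = 13 species.
L/S = 26/13 = 2.0000 ≈ 2.00.

L/S = 2.00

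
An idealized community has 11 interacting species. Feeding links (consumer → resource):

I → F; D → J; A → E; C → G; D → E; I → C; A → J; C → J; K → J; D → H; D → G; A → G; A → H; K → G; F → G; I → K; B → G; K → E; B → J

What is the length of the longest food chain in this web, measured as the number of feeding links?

One longest chain: G → C → I.
It has 3 species and 2 links.

2 links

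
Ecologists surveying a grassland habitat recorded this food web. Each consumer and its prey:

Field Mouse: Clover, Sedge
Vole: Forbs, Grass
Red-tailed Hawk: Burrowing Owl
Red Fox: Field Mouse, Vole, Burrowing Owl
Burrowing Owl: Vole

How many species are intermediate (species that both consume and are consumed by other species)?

3

Intermediate species (has both prey and predators): Field Mouse, Vole, Burrowing Owl.
Count: 3.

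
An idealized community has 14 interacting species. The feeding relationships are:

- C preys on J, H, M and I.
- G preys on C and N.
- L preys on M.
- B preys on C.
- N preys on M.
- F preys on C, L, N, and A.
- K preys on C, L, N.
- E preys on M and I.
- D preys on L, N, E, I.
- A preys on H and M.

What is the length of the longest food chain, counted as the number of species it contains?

3 species

One longest chain: M → N → F.
It has 3 species and 2 links.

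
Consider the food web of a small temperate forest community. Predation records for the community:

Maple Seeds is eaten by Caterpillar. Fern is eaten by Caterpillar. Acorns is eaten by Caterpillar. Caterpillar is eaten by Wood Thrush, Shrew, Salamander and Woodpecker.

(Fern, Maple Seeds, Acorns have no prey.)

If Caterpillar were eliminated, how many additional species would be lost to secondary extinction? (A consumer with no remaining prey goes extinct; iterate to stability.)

Remove Caterpillar.
Round 1: Shrew (all prey gone), Woodpecker (all prey gone), Salamander (all prey gone), Wood Thrush (all prey gone) → extinct.
No further losses. Total secondary extinctions: 4.

4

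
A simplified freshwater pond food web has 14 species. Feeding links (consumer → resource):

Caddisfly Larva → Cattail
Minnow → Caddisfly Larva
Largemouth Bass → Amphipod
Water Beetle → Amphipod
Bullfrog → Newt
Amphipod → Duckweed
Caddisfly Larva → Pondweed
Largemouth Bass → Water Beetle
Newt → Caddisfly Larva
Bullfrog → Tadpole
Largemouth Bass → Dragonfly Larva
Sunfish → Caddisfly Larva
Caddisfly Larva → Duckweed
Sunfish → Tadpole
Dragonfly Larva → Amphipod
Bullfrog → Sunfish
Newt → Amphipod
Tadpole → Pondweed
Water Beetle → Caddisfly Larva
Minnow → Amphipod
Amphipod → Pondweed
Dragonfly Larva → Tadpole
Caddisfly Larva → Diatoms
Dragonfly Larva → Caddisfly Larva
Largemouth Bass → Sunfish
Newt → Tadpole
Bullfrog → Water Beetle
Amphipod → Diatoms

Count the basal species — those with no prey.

Basal species (no prey listed): Cattail, Pondweed, Duckweed, Diatoms.
Count: 4.

4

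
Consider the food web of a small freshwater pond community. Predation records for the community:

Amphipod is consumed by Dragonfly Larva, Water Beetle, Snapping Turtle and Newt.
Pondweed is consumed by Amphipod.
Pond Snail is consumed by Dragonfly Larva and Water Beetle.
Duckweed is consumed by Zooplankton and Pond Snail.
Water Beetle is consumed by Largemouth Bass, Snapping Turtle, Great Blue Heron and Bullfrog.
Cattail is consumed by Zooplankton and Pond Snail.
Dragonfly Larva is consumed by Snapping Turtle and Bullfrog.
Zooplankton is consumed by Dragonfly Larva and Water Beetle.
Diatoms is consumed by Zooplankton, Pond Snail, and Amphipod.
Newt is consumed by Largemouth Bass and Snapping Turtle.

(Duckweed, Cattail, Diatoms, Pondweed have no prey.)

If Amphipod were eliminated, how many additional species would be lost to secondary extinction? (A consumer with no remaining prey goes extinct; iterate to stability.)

1

Remove Amphipod.
Round 1: Newt (all prey gone) → extinct.
No further losses. Total secondary extinctions: 1.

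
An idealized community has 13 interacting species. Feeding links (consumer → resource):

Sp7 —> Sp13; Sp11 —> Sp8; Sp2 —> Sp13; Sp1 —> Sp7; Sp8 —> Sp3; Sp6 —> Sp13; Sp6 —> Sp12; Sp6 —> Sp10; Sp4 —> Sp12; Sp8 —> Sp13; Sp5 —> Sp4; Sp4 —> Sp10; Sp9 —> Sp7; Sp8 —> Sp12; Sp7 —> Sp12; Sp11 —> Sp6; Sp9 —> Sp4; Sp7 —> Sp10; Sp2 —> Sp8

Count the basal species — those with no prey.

Basal species (no prey listed): Sp10, Sp12, Sp3, Sp13.
Count: 4.

4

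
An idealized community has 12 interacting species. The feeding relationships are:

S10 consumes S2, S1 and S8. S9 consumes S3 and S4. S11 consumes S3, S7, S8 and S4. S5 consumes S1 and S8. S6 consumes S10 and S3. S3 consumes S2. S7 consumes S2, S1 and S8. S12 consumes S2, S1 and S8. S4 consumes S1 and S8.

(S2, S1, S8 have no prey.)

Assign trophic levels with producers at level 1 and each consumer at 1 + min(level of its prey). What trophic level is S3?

Trophic level 2

S2 is a producer → level 1.
S3 eats S2 → level 2.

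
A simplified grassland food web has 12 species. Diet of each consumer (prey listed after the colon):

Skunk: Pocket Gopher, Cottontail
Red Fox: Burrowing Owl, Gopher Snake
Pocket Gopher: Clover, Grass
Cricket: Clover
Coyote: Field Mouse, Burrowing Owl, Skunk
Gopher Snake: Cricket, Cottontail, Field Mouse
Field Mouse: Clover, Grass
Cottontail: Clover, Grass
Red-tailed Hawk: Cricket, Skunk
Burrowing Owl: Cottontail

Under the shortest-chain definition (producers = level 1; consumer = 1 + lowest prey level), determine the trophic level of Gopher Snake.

Clover is a producer → level 1.
Cricket eats Clover → level 2.
Gopher Snake eats Cricket → level 3.
No prey of Gopher Snake is below level 2, so 3 is the minimum.

Trophic level 3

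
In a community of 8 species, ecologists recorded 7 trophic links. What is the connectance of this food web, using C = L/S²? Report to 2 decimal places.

C = 0.11

The web has S = 8 species and L = 7 feeding links.
C = L / S² = 7 / 64 = 0.1094 ≈ 0.11.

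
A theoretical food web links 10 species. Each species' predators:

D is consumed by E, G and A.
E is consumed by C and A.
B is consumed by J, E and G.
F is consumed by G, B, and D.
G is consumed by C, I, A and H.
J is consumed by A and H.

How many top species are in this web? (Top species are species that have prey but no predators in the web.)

4

Top species (has prey, but nothing eats it): A, C, I, H.
Count: 4.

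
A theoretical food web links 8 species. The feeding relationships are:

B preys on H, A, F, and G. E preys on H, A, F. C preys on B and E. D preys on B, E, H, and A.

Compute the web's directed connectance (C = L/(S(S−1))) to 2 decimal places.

C = 0.23

The web has S = 8 species and L = 13 feeding links.
C = L / (S(S−1)) = 13 / 56 = 0.2321 ≈ 0.23.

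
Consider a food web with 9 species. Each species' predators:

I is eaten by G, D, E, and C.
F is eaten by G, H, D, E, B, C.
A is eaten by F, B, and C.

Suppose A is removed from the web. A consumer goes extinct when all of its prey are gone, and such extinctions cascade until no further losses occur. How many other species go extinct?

Remove A.
Round 1: F (all prey gone) → extinct.
Round 2: B (all prey gone), H (all prey gone) → extinct.
No further losses. Total secondary extinctions: 3.

3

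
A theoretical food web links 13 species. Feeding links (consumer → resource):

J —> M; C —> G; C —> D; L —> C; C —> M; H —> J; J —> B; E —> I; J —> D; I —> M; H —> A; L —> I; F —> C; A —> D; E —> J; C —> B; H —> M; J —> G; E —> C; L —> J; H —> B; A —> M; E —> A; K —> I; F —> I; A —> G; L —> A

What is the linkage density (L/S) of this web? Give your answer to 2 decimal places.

There are L = 27 links among S = 13 species.
L/S = 27/13 = 2.0769 ≈ 2.08.

L/S = 2.08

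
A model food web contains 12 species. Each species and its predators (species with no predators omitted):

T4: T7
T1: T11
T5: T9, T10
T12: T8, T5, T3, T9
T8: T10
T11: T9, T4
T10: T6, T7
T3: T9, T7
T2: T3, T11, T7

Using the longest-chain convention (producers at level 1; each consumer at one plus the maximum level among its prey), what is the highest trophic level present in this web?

4

Producers (level 1): T1, T12, T2.
T1 → T11 → T4 → T7 gives T7 level 4.
No species has a prey at level 4, so no species reaches level 5.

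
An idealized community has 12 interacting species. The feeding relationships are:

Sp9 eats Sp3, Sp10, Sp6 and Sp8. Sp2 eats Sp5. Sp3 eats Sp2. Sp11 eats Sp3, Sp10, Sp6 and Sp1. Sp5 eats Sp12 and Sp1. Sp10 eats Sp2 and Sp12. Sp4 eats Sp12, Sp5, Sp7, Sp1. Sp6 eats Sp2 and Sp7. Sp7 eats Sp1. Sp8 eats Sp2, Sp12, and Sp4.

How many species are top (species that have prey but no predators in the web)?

2

Top species (has prey, but nothing eats it): Sp11, Sp9.
Count: 2.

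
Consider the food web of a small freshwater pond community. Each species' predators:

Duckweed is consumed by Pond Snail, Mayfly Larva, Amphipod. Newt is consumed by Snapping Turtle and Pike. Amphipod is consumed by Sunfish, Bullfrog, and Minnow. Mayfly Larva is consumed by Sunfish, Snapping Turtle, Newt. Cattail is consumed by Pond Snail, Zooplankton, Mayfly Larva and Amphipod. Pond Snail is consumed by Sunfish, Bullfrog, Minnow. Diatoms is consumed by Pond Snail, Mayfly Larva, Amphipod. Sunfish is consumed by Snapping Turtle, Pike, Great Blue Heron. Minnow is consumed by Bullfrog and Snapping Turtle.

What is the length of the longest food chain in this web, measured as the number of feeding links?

3 links

One longest chain: Cattail → Pond Snail → Sunfish → Pike.
It has 4 species and 3 links.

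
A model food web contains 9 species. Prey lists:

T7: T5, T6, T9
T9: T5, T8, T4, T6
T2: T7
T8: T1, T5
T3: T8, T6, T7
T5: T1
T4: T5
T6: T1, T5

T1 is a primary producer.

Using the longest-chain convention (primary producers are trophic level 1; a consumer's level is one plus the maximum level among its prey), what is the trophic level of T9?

T1 is a producer → level 1.
T5 eats T1 → level 2.
T8 eats T5 (level 2); other prey at levels: T1 1 → level 3.
T9 eats T8 (level 3); other prey at levels: T5 2, T4 3, T6 3 → level 4.

Trophic level 4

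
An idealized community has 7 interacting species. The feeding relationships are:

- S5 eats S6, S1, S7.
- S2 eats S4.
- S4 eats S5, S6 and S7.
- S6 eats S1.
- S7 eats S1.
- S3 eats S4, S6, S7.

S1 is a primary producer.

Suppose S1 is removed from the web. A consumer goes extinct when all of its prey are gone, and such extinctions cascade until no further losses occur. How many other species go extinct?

Remove S1.
Round 1: S7 (all prey gone), S6 (all prey gone) → extinct.
Round 2: S5 (all prey gone) → extinct.
Round 3: S4 (all prey gone) → extinct.
Round 4: S2 (all prey gone), S3 (all prey gone) → extinct.
No further losses. Total secondary extinctions: 6.

6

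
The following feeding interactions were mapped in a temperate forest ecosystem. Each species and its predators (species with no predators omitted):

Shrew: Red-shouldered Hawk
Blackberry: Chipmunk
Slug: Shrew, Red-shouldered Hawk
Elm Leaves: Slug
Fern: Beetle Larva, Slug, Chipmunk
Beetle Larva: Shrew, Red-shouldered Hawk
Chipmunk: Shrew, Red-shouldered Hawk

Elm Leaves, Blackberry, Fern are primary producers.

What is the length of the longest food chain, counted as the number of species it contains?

One longest chain: Fern → Beetle Larva → Shrew → Red-shouldered Hawk.
It has 4 species and 3 links.

4 species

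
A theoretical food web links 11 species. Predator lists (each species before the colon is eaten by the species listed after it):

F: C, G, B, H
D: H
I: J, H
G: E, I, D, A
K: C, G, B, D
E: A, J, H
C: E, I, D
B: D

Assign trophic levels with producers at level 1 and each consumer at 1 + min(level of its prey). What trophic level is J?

F is a producer → level 1.
C eats F → level 2.
E eats C → level 3.
J eats E → level 4.
No prey of J is below level 3, so 4 is the minimum.

Trophic level 4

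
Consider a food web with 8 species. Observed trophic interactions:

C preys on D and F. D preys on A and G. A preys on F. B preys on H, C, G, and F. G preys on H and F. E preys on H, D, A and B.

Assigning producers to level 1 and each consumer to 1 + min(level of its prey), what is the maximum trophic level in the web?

Producers (level 1): H, F.
Following each consumer down to its lowest-level prey: H → G → D (levels 1 through 3).
All prey of D (G 2, A 2) are at level 2 or above, so D is at level 1 + 2 = 3.
Every consumer has at least one prey at level 2 or below, so none exceeds level 3.

3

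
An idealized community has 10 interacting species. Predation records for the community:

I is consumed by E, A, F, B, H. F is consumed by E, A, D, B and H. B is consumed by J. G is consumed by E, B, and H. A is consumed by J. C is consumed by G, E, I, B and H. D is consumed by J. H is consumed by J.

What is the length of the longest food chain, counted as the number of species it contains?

5 species

One longest chain: C → I → F → H → J.
It has 5 species and 4 links.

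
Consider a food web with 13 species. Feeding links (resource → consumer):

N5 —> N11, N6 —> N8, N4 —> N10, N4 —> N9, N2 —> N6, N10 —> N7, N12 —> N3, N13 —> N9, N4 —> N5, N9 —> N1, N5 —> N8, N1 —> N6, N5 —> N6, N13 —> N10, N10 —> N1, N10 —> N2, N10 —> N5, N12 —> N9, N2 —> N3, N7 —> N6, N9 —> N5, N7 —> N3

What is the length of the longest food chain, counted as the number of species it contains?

One longest chain: N13 → N10 → N2 → N6 → N8.
It has 5 species and 4 links.

5 species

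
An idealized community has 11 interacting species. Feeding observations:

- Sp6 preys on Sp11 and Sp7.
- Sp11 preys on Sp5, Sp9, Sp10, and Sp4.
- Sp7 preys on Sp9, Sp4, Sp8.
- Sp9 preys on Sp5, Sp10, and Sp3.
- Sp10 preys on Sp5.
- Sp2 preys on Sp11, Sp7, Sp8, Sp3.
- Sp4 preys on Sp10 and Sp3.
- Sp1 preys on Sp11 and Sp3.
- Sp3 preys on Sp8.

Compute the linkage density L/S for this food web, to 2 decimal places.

L/S = 2.00

There are L = 22 links among S = 11 species.
L/S = 22/11 = 2.0000 ≈ 2.00.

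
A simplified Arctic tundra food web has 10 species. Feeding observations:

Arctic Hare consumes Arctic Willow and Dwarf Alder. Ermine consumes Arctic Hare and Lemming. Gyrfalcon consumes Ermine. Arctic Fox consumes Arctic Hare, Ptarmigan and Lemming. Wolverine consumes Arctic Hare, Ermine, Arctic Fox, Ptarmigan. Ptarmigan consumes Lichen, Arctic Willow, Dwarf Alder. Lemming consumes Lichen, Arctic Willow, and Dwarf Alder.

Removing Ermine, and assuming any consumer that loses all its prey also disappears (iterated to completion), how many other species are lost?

1

Remove Ermine.
Round 1: Gyrfalcon (all prey gone) → extinct.
No further losses. Total secondary extinctions: 1.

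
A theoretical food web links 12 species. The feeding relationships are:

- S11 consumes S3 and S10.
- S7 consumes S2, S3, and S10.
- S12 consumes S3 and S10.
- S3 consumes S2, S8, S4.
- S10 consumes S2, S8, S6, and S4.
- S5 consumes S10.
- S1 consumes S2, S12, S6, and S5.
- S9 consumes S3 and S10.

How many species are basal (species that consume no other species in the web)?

Basal species (no prey listed): S2, S6, S4, S8.
Count: 4.

4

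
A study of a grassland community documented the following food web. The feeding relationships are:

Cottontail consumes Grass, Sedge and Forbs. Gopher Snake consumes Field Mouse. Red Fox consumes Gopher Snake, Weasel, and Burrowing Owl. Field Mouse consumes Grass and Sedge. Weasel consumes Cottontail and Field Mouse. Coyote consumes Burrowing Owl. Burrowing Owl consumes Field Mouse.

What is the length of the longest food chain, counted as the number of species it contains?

One longest chain: Sedge → Field Mouse → Burrowing Owl → Red Fox.
It has 4 species and 3 links.

4 species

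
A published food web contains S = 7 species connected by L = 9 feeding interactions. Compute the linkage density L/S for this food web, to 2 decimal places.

L/S = 1.29

There are L = 9 links among S = 7 species.
L/S = 9/7 = 1.2857 ≈ 1.29.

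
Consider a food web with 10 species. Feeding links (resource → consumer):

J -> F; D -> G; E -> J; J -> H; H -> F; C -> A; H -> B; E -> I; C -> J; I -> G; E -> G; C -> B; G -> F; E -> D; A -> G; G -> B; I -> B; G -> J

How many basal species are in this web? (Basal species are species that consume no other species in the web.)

2

Basal species (no prey listed): E, C.
Count: 2.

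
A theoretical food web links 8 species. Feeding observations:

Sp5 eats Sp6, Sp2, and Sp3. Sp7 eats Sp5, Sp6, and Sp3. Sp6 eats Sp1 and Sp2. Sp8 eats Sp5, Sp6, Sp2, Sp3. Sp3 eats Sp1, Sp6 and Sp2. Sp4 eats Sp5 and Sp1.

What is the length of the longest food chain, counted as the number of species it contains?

One longest chain: Sp1 → Sp6 → Sp3 → Sp5 → Sp7.
It has 5 species and 4 links.

5 species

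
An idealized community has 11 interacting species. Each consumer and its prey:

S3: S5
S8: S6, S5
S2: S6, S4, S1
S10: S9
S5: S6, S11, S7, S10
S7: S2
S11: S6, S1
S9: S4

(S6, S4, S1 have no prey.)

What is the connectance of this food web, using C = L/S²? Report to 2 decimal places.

C = 0.12

The web has S = 11 species and L = 15 feeding links.
C = L / S² = 15 / 121 = 0.1240 ≈ 0.12.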